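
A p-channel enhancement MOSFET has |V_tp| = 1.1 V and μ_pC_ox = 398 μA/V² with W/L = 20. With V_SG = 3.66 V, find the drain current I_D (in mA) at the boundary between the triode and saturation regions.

At the boundary V_SD = V_ov = V_SG − |V_tp| = 3.66 − 1.1 = 2.56 V.
k_p = μ_pC_ox · (W/L) = 7.96 mA/V².
I_D = ½ k_p V_ov² = 0.5 × 7.96 × 2.56² = 26.1 mA.

I_D = 26.1 mA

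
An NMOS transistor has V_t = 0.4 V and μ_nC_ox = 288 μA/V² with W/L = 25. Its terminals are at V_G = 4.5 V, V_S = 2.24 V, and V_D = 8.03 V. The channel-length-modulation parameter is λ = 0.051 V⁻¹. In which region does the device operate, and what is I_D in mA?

V_GS = V_G − V_S = 4.5 − 2.24 = 2.26 V; V_DS = V_D − V_S = 8.03 − 2.24 = 5.79 V.
k_n = μ_nC_ox · (W/L) = 7.2 mA/V².
V_ov = V_GS − V_t = 2.26 − 0.4 = 1.86 V.
Since V_DS = 5.79 V ≥ V_ov = 1.86 V, the device is in saturation.
I_D = ½ k_n V_ov² (1 + λ V_DS) = 0.5 × 7.2 × 1.86² × (1 + 0.051 × 5.79) = 16.1 mA.

Saturation; I_D = 16.1 mA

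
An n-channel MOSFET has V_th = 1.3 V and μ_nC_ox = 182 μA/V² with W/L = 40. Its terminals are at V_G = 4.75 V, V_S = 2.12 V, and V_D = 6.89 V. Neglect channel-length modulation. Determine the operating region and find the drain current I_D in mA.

Saturation; I_D = 6.44 mA

V_GS = V_G − V_S = 4.75 − 2.12 = 2.63 V; V_DS = V_D − V_S = 6.89 − 2.12 = 4.77 V.
k_n = μ_nC_ox · (W/L) = 7.28 mA/V².
V_ov = V_GS − V_th = 2.63 − 1.3 = 1.33 V.
Since V_DS = 4.77 V ≥ V_ov = 1.33 V, the device is in saturation.
I_D = ½ k_n V_ov² = 0.5 × 7.28 × 1.33² = 6.44 mA.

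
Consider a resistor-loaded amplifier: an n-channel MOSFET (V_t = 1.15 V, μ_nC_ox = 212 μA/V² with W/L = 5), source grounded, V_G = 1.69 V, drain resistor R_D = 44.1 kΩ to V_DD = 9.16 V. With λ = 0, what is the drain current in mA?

I_D = 0.155 mA

V_GS = V_G = 1.69 V, so V_ov = 1.69 − 1.15 = 0.54 V.
k_n = μ_nC_ox · (W/L) = 1.06 mA/V².
Assume saturation: I_D = ½ k_n V_ov² = 0.5 × 1.06 × 0.54² = 0.155 mA, giving V_DS = V_DD − I_D R_D = 9.16 − 0.155 × 44.1 = 2.34 V.
V_DS = 2.34 V ≥ V_ov = 0.54 V, confirming saturation.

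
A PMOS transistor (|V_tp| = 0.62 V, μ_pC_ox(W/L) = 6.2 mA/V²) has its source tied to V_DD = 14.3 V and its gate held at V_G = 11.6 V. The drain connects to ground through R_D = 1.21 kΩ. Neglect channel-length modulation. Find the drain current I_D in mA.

I_D = 10.9 mA

V_SG = V_DD − V_G = 14.3 − 11.6 = 2.7 V, so V_ov = 2.7 − 0.62 = 2.08 V.
Assume saturation: I_D = ½ k_p V_ov² = 0.5 × 6.2 × 2.08² = 13.4 mA, giving V_SD = V_DD − I_D R_D = 14.3 − 13.4 × 1.21 = -1.93 V.
But -1.93 V < V_ov = 2.08 V, so the device is actually in triode.
In triode I_D = k_p[V_ov V_SD − ½ V_SD²] and I_D = (V_DD − V_SD)/R_D. Equating: 3.75 V_SD² − 16.6 V_SD + 14.3 = 0, giving V_SD = 1.17 V (the root below V_ov).
I_D = (14.3 − 1.17) / 1.21 = 10.9 mA.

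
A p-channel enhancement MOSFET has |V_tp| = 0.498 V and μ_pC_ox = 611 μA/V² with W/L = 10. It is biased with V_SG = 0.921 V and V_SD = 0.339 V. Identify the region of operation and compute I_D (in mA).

Triode; I_D = 0.525 mA

k_p = μ_pC_ox · (W/L) = 6.11 mA/V².
V_ov = V_SG − |V_tp| = 0.921 − 0.498 = 0.423 V.
Since V_SD = 0.339 V < V_ov = 0.423 V, the device is in the triode region.
I_D = k_p [V_ov · V_SD − ½ V_SD²] = 6.11 × [0.423 × 0.339 − 0.5 × 0.339²] = 0.525 mA.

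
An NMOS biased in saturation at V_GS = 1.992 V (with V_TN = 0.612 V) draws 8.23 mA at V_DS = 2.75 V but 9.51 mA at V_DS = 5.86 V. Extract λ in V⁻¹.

λ = 0.0580 V⁻¹

With V_GS fixed, I_D ∝ (1 + λ V_DS) in saturation, so I_D2/I_D1 = (1 + λ V_DS2)/(1 + λ V_DS1).
9.51/8.23 = 1.156 = (1 + 5.86 λ)/(1 + 2.75 λ).
Solving: λ (I_D1 V_DS2 − I_D2 V_DS1) = I_D2 − I_D1, so λ = (9.51 − 8.23) / (8.23 × 5.86 − 9.51 × 2.75) = 1.28 / 22.1 = 0.058 V⁻¹.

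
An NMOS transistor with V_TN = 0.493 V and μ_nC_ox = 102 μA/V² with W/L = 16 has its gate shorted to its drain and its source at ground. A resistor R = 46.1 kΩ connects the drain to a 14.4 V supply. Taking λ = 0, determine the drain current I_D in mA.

With gate tied to drain, V_GS = V_DS ≥ V_GS − V_TN, so the device is in saturation.
k_n = μ_nC_ox · (W/L) = 1.632 mA/V².
KCL at the drain: ½ k_n (V_GS − V_TN)² = (V_DD − V_GS)/R.
Let x = V_GS − 0.493. Then 37.6 x² + x − 13.91 = 0, giving x = 0.595 V (positive root), so V_GS = 1.09 V.
I_D = (V_DD − V_GS)/R = (14.4 − 1.09) / 46.1 = 0.289 mA.

I_D = 0.289 mA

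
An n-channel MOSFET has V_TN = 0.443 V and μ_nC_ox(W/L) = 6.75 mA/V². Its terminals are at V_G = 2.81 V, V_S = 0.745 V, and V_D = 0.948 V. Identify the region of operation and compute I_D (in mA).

V_GS = V_G − V_S = 2.81 − 0.745 = 2.06 V; V_DS = V_D − V_S = 0.948 − 0.745 = 0.203 V.
V_ov = V_GS − V_TN = 2.06 − 0.443 = 1.62 V.
Since V_DS = 0.203 V < V_ov = 1.62 V, the device is in the triode region.
I_D = k_n [V_ov · V_DS − ½ V_DS²] = 6.75 × [1.62 × 0.203 − 0.5 × 0.203²] = 2.08 mA.

Triode; I_D = 2.08 mA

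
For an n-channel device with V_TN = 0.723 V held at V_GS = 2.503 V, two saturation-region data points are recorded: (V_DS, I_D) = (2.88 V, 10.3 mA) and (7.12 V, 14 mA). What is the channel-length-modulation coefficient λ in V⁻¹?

With V_GS fixed, I_D ∝ (1 + λ V_DS) in saturation, so I_D2/I_D1 = (1 + λ V_DS2)/(1 + λ V_DS1).
14/10.3 = 1.359 = (1 + 7.12 λ)/(1 + 2.88 λ).
Solving: λ (I_D1 V_DS2 − I_D2 V_DS1) = I_D2 − I_D1, so λ = (14 − 10.3) / (10.3 × 7.12 − 14 × 2.88) = 3.7 / 33 = 0.112 V⁻¹.

λ = 0.112 V⁻¹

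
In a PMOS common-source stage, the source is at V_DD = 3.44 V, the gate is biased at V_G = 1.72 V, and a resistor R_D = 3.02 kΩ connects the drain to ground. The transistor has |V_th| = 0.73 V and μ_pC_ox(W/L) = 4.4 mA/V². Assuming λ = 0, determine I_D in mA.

V_SG = V_DD − V_G = 3.44 − 1.72 = 1.72 V, so V_ov = 1.72 − 0.73 = 0.99 V.
Assume saturation: I_D = ½ k_p V_ov² = 0.5 × 4.4 × 0.99² = 2.16 mA, giving V_SD = V_DD − I_D R_D = 3.44 − 2.16 × 3.02 = -3.07 V.
But -3.07 V < V_ov = 0.99 V, so the device is actually in triode.
In triode I_D = k_p[V_ov V_SD − ½ V_SD²] and I_D = (V_DD − V_SD)/R_D. Equating: 6.64 V_SD² − 14.16 V_SD + 3.44 = 0, giving V_SD = 0.28 V (the root below V_ov).
I_D = (3.44 − 0.28) / 3.02 = 1.05 mA.

I_D = 1.05 mA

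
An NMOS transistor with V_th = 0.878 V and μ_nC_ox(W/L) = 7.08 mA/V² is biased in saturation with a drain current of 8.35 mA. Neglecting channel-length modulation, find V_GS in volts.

In saturation I_D = ½ k_n (V_GS − V_th)², so V_GS − V_th = √(2 I_D / k_n) = √(2 × 8.35 / 7.08) = 1.54 V.
V_GS = 0.878 + 1.54 = 2.41 V.

V_GS = 2.41 V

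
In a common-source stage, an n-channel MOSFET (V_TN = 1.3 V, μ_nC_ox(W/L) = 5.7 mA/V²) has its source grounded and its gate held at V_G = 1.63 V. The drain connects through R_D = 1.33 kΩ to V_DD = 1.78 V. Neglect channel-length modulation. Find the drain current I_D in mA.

V_GS = V_G = 1.63 V, so V_ov = 1.63 − 1.3 = 0.33 V.
Assume saturation: I_D = ½ k_n V_ov² = 0.5 × 5.7 × 0.33² = 0.31 mA, giving V_DS = V_DD − I_D R_D = 1.78 − 0.31 × 1.33 = 1.37 V.
V_DS = 1.37 V ≥ V_ov = 0.33 V, confirming saturation.

I_D = 0.310 mA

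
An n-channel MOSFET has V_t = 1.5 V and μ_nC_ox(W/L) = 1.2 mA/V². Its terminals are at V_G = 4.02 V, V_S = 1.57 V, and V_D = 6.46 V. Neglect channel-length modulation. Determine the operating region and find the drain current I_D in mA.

V_GS = V_G − V_S = 4.02 − 1.57 = 2.45 V; V_DS = V_D − V_S = 6.46 − 1.57 = 4.89 V.
V_ov = V_GS − V_t = 2.45 − 1.5 = 0.95 V.
Since V_DS = 4.89 V ≥ V_ov = 0.95 V, the device is in saturation.
I_D = ½ k_n V_ov² = 0.5 × 1.2 × 0.95² = 0.541 mA.

Saturation; I_D = 0.541 mA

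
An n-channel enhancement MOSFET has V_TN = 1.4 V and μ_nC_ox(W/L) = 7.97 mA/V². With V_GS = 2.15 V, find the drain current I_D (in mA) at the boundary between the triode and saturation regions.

At the boundary V_DS = V_ov = V_GS − V_TN = 2.15 − 1.4 = 0.75 V.
I_D = ½ k_n V_ov² = 0.5 × 7.97 × 0.75² = 2.24 mA.

I_D = 2.24 mA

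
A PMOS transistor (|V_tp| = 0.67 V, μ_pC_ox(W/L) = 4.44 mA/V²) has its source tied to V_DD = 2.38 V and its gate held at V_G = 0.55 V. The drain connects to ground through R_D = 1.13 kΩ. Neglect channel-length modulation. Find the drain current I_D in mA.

I_D = 1.74 mA

V_SG = V_DD − V_G = 2.38 − 0.55 = 1.83 V, so V_ov = 1.83 − 0.67 = 1.16 V.
Assume saturation: I_D = ½ k_p V_ov² = 0.5 × 4.44 × 1.16² = 2.99 mA, giving V_SD = V_DD − I_D R_D = 2.38 − 2.99 × 1.13 = -0.996 V.
But -0.996 V < V_ov = 1.16 V, so the device is actually in triode.
In triode I_D = k_p[V_ov V_SD − ½ V_SD²] and I_D = (V_DD − V_SD)/R_D. Equating: 2.51 V_SD² − 6.82 V_SD + 2.38 = 0, giving V_SD = 0.411 V (the root below V_ov).
I_D = (2.38 − 0.411) / 1.13 = 1.74 mA.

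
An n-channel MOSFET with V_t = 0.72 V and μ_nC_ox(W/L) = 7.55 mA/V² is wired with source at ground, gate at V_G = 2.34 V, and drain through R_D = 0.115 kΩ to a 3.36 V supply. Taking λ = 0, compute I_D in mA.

I_D = 9.91 mA

V_GS = V_G = 2.34 V, so V_ov = 2.34 − 0.72 = 1.62 V.
Assume saturation: I_D = ½ k_n V_ov² = 0.5 × 7.55 × 1.62² = 9.91 mA, giving V_DS = V_DD − I_D R_D = 3.36 − 9.91 × 0.115 = 2.22 V.
V_DS = 2.22 V ≥ V_ov = 1.62 V, confirming saturation.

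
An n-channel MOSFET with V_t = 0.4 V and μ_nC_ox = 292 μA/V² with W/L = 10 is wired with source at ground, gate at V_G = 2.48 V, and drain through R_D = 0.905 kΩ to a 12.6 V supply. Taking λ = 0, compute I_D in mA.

I_D = 6.32 mA

V_GS = V_G = 2.48 V, so V_ov = 2.48 − 0.4 = 2.08 V.
k_n = μ_nC_ox · (W/L) = 2.92 mA/V².
Assume saturation: I_D = ½ k_n V_ov² = 0.5 × 2.92 × 2.08² = 6.32 mA, giving V_DS = V_DD − I_D R_D = 12.6 − 6.32 × 0.905 = 6.88 V.
V_DS = 6.88 V ≥ V_ov = 2.08 V, confirming saturation.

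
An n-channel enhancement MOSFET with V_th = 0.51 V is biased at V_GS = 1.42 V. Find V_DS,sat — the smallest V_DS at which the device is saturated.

The boundary between triode and saturation is V_DS = V_GS − V_th = V_ov.
V_ov = 1.42 − 0.51 = 0.91 V.

V_DS,sat = 0.910 V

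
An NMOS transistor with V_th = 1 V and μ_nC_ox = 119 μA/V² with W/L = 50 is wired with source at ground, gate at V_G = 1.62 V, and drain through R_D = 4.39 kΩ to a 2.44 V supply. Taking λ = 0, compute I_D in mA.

I_D = 0.519 mA

V_GS = V_G = 1.62 V, so V_ov = 1.62 − 1 = 0.62 V.
k_n = μ_nC_ox · (W/L) = 5.95 mA/V².
Assume saturation: I_D = ½ k_n V_ov² = 0.5 × 5.95 × 0.62² = 1.14 mA, giving V_DS = V_DD − I_D R_D = 2.44 − 1.14 × 4.39 = -2.58 V.
But -2.58 V < V_ov = 0.62 V, so the device is actually in triode.
In triode I_D = k_n[V_ov V_DS − ½ V_DS²] and I_D = (V_DD − V_DS)/R_D. Equating: 13.1 V_DS² − 17.19 V_DS + 2.44 = 0, giving V_DS = 0.162 V (the root below V_ov).
I_D = (2.44 − 0.162) / 4.39 = 0.519 mA.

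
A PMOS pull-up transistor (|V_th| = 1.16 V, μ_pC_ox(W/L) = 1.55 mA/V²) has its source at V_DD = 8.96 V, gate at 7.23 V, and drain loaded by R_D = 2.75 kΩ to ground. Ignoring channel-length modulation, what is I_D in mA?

V_SG = V_DD − V_G = 8.96 − 7.23 = 1.73 V, so V_ov = 1.73 − 1.16 = 0.57 V.
Assume saturation: I_D = ½ k_p V_ov² = 0.5 × 1.55 × 0.57² = 0.252 mA, giving V_SD = V_DD − I_D R_D = 8.96 − 0.252 × 2.75 = 8.27 V.
V_SD = 8.27 V ≥ V_ov = 0.57 V, confirming saturation.

I_D = 0.252 mA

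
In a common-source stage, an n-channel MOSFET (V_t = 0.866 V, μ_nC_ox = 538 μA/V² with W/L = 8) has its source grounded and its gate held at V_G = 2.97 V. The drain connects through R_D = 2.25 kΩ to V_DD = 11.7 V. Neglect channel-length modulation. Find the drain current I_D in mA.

I_D = 4.92 mA

V_GS = V_G = 2.97 V, so V_ov = 2.97 − 0.866 = 2.1 V.
k_n = μ_nC_ox · (W/L) = 4.304 mA/V².
Assume saturation: I_D = ½ k_n V_ov² = 0.5 × 4.304 × 2.1² = 9.53 mA, giving V_DS = V_DD − I_D R_D = 11.7 − 9.53 × 2.25 = -9.73 V.
But -9.73 V < V_ov = 2.1 V, so the device is actually in triode.
In triode I_D = k_n[V_ov V_DS − ½ V_DS²] and I_D = (V_DD − V_DS)/R_D. Equating: 4.84 V_DS² − 21.38 V_DS + 11.7 = 0, giving V_DS = 0.64 V (the root below V_ov).
I_D = (11.7 − 0.64) / 2.25 = 4.92 mA.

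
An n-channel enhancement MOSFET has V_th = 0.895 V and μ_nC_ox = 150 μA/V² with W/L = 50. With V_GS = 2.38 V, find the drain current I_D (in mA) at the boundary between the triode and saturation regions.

At the boundary V_DS = V_ov = V_GS − V_th = 2.38 − 0.895 = 1.48 V.
k_n = μ_nC_ox · (W/L) = 7.5 mA/V².
I_D = ½ k_n V_ov² = 0.5 × 7.5 × 1.48² = 8.27 mA.

I_D = 8.27 mA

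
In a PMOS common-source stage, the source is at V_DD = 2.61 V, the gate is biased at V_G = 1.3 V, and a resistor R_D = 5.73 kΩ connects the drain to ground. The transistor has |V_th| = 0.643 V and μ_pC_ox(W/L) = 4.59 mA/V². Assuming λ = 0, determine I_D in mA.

V_SG = V_DD − V_G = 2.61 − 1.3 = 1.31 V, so V_ov = 1.31 − 0.643 = 0.667 V.
Assume saturation: I_D = ½ k_p V_ov² = 0.5 × 4.59 × 0.667² = 1.02 mA, giving V_SD = V_DD − I_D R_D = 2.61 − 1.02 × 5.73 = -3.24 V.
But -3.24 V < V_ov = 0.667 V, so the device is actually in triode.
In triode I_D = k_p[V_ov V_SD − ½ V_SD²] and I_D = (V_DD − V_SD)/R_D. Equating: 13.2 V_SD² − 18.54 V_SD + 2.61 = 0, giving V_SD = 0.159 V (the root below V_ov).
I_D = (2.61 − 0.159) / 5.73 = 0.428 mA.

I_D = 0.428 mA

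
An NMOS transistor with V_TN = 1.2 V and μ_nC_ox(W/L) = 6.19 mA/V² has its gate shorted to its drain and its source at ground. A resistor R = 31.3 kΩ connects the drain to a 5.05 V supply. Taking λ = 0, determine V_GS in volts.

With gate tied to drain, V_GS = V_DS ≥ V_GS − V_TN, so the device is in saturation.
KCL at the drain: ½ k_n (V_GS − V_TN)² = (V_DD − V_GS)/R.
Let x = V_GS − 1.2. Then 96.9 x² + x − 3.85 = 0, giving x = 0.194 V (positive root), so V_GS = 1.39 V.
I_D = (V_DD − V_GS)/R = (5.05 − 1.39) / 31.3 = 0.117 mA.

V_GS = 1.39 V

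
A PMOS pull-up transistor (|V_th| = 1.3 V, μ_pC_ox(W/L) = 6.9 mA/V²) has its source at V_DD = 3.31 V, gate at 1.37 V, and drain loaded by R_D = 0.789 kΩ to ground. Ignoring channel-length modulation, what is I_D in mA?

I_D = 1.41 mA

V_SG = V_DD − V_G = 3.31 − 1.37 = 1.94 V, so V_ov = 1.94 − 1.3 = 0.64 V.
Assume saturation: I_D = ½ k_p V_ov² = 0.5 × 6.9 × 0.64² = 1.41 mA, giving V_SD = V_DD − I_D R_D = 3.31 − 1.41 × 0.789 = 2.2 V.
V_SD = 2.2 V ≥ V_ov = 0.64 V, confirming saturation.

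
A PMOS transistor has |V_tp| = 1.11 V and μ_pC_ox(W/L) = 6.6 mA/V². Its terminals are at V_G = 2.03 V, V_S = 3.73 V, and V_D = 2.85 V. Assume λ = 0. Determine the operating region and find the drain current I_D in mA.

V_SG = V_S − V_G = 3.73 − 2.03 = 1.7 V; V_SD = V_S − V_D = 3.73 − 2.85 = 0.88 V.
V_ov = V_SG − |V_tp| = 1.7 − 1.11 = 0.59 V.
Since V_SD = 0.88 V ≥ V_ov = 0.59 V, the device is in saturation.
I_D = ½ k_p V_ov² = 0.5 × 6.6 × 0.59² = 1.15 mA.

Saturation; I_D = 1.15 mA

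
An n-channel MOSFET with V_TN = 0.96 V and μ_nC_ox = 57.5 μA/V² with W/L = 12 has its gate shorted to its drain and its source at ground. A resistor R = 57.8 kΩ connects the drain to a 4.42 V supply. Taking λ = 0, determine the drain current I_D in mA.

I_D = 0.0531 mA

With gate tied to drain, V_GS = V_DS ≥ V_GS − V_TN, so the device is in saturation.
k_n = μ_nC_ox · (W/L) = 0.69 mA/V².
KCL at the drain: ½ k_n (V_GS − V_TN)² = (V_DD − V_GS)/R.
Let x = V_GS − 0.96. Then 19.9 x² + x − 3.46 = 0, giving x = 0.392 V (positive root), so V_GS = 1.35 V.
I_D = (V_DD − V_GS)/R = (4.42 − 1.35) / 57.8 = 0.0531 mA.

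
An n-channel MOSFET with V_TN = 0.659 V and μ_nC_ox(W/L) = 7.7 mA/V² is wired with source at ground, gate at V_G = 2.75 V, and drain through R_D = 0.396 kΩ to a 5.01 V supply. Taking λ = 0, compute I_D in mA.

I_D = 10.6 mA

V_GS = V_G = 2.75 V, so V_ov = 2.75 − 0.659 = 2.09 V.
Assume saturation: I_D = ½ k_n V_ov² = 0.5 × 7.7 × 2.09² = 16.8 mA, giving V_DS = V_DD − I_D R_D = 5.01 − 16.8 × 0.396 = -1.66 V.
But -1.66 V < V_ov = 2.09 V, so the device is actually in triode.
In triode I_D = k_n[V_ov V_DS − ½ V_DS²] and I_D = (V_DD − V_DS)/R_D. Equating: 1.52 V_DS² − 7.376 V_DS + 5.01 = 0, giving V_DS = 0.817 V (the root below V_ov).
I_D = (5.01 − 0.817) / 0.396 = 10.6 mA.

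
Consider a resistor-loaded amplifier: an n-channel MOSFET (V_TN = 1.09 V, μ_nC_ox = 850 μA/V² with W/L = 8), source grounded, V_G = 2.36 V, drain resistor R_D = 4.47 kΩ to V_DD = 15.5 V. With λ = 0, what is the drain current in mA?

V_GS = V_G = 2.36 V, so V_ov = 2.36 − 1.09 = 1.27 V.
k_n = μ_nC_ox · (W/L) = 6.8 mA/V².
Assume saturation: I_D = ½ k_n V_ov² = 0.5 × 6.8 × 1.27² = 5.48 mA, giving V_DS = V_DD − I_D R_D = 15.5 − 5.48 × 4.47 = -9.01 V.
But -9.01 V < V_ov = 1.27 V, so the device is actually in triode.
In triode I_D = k_n[V_ov V_DS − ½ V_DS²] and I_D = (V_DD − V_DS)/R_D. Equating: 15.2 V_DS² − 39.6 V_DS + 15.5 = 0, giving V_DS = 0.48 V (the root below V_ov).
I_D = (15.5 − 0.48) / 4.47 = 3.36 mA.

I_D = 3.36 mA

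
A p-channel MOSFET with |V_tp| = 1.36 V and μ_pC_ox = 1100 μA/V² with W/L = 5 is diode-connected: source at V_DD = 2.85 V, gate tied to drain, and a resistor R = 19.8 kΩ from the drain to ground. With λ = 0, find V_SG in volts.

With gate tied to drain, V_SG = V_SD ≥ V_SG − |V_tp|, so the device is in saturation.
k_p = μ_pC_ox · (W/L) = 5.5 mA/V².
KCL at the drain: ½ k_p (V_SG − |V_tp|)² = (V_DD − V_SG)/R.
Let x = V_SG − 1.36. Then 54.5 x² + x − 1.49 = 0, giving x = 0.156 V (positive root), so V_SG = 1.52 V.
I_D = (V_DD − V_SG)/R = (2.85 − 1.52) / 19.8 = 0.0673 mA.

V_SG = 1.52 V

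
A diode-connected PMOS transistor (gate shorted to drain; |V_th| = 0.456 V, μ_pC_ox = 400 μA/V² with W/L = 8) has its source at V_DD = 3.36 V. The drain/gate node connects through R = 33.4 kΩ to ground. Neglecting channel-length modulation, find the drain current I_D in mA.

With gate tied to drain, V_SG = V_SD ≥ V_SG − |V_th|, so the device is in saturation.
k_p = μ_pC_ox · (W/L) = 3.2 mA/V².
KCL at the drain: ½ k_p (V_SG − |V_th|)² = (V_DD − V_SG)/R.
Let x = V_SG − 0.456. Then 53.4 x² + x − 2.904 = 0, giving x = 0.224 V (positive root), so V_SG = 0.68 V.
I_D = (V_DD − V_SG)/R = (3.36 − 0.68) / 33.4 = 0.0802 mA.

I_D = 0.0802 mA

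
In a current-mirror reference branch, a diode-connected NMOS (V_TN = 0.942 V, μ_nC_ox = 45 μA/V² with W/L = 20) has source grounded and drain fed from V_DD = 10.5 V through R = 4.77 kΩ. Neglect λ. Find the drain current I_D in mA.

With gate tied to drain, V_GS = V_DS ≥ V_GS − V_TN, so the device is in saturation.
k_n = μ_nC_ox · (W/L) = 0.9 mA/V².
KCL at the drain: ½ k_n (V_GS − V_TN)² = (V_DD − V_GS)/R.
Let x = V_GS − 0.942. Then 2.15 x² + x − 9.558 = 0, giving x = 1.89 V (positive root), so V_GS = 2.83 V.
I_D = (V_DD − V_GS)/R = (10.5 − 2.83) / 4.77 = 1.61 mA.

I_D = 1.61 mA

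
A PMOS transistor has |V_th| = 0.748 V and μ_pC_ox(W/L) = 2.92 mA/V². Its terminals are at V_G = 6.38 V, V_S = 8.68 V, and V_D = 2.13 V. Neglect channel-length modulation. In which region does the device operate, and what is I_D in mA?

V_SG = V_S − V_G = 8.68 − 6.38 = 2.3 V; V_SD = V_S − V_D = 8.68 − 2.13 = 6.55 V.
V_ov = V_SG − |V_th| = 2.3 − 0.748 = 1.55 V.
Since V_SD = 6.55 V ≥ V_ov = 1.55 V, the device is in saturation.
I_D = ½ k_p V_ov² = 0.5 × 2.92 × 1.55² = 3.52 mA.

Saturation; I_D = 3.52 mA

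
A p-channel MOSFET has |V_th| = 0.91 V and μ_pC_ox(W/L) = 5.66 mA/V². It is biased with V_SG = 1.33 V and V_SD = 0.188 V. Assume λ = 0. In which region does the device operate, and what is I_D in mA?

V_ov = V_SG − |V_th| = 1.33 − 0.91 = 0.42 V.
Since V_SD = 0.188 V < V_ov = 0.42 V, the device is in the triode region.
I_D = k_p [V_ov · V_SD − ½ V_SD²] = 5.66 × [0.42 × 0.188 − 0.5 × 0.188²] = 0.347 mA.

Triode; I_D = 0.347 mA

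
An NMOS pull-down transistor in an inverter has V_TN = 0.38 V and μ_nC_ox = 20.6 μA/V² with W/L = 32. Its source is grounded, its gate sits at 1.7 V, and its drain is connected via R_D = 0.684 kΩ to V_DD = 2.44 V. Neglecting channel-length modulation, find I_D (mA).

I_D = 0.574 mA

V_GS = V_G = 1.7 V, so V_ov = 1.7 − 0.38 = 1.32 V.
k_n = μ_nC_ox · (W/L) = 0.6592 mA/V².
Assume saturation: I_D = ½ k_n V_ov² = 0.5 × 0.6592 × 1.32² = 0.574 mA, giving V_DS = V_DD − I_D R_D = 2.44 − 0.574 × 0.684 = 2.05 V.
V_DS = 2.05 V ≥ V_ov = 1.32 V, confirming saturation.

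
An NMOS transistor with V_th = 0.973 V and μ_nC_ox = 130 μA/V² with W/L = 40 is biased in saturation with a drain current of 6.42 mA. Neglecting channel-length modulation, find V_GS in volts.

k_n = μ_nC_ox · (W/L) = 5.2 mA/V².
In saturation I_D = ½ k_n (V_GS − V_th)², so V_GS − V_th = √(2 I_D / k_n) = √(2 × 6.42 / 5.2) = 1.57 V.
V_GS = 0.973 + 1.57 = 2.54 V.

V_GS = 2.54 V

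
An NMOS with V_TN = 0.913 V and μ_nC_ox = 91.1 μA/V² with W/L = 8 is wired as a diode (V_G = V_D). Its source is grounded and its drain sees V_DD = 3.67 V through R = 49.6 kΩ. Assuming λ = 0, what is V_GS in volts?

With gate tied to drain, V_GS = V_DS ≥ V_GS − V_TN, so the device is in saturation.
k_n = μ_nC_ox · (W/L) = 0.7288 mA/V².
KCL at the drain: ½ k_n (V_GS − V_TN)² = (V_DD − V_GS)/R.
Let x = V_GS − 0.913. Then 18.1 x² + x − 2.757 = 0, giving x = 0.364 V (positive root), so V_GS = 1.28 V.
I_D = (V_DD − V_GS)/R = (3.67 − 1.28) / 49.6 = 0.0482 mA.

V_GS = 1.28 V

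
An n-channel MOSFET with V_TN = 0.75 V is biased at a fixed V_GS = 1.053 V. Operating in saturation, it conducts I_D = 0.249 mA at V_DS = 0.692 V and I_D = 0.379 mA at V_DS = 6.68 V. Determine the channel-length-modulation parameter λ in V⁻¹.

With V_GS fixed, I_D ∝ (1 + λ V_DS) in saturation, so I_D2/I_D1 = (1 + λ V_DS2)/(1 + λ V_DS1).
0.379/0.249 = 1.522 = (1 + 6.68 λ)/(1 + 0.692 λ).
Solving: λ (I_D1 V_DS2 − I_D2 V_DS1) = I_D2 − I_D1, so λ = (0.379 − 0.249) / (0.249 × 6.68 − 0.379 × 0.692) = 0.13 / 1.4 = 0.0928 V⁻¹.

λ = 0.0928 V⁻¹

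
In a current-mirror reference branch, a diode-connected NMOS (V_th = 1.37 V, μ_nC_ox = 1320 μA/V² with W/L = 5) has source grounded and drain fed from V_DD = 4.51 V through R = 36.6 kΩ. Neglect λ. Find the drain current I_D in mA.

I_D = 0.0815 mA

With gate tied to drain, V_GS = V_DS ≥ V_GS − V_th, so the device is in saturation.
k_n = μ_nC_ox · (W/L) = 6.6 mA/V².
KCL at the drain: ½ k_n (V_GS − V_th)² = (V_DD − V_GS)/R.
Let x = V_GS − 1.37. Then 121 x² + x − 3.14 = 0, giving x = 0.157 V (positive root), so V_GS = 1.53 V.
I_D = (V_DD − V_GS)/R = (4.51 − 1.53) / 36.6 = 0.0815 mA.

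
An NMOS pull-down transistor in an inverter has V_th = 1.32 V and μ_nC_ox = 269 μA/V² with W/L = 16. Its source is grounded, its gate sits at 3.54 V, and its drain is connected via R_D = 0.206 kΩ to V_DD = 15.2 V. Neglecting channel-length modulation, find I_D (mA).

V_GS = V_G = 3.54 V, so V_ov = 3.54 − 1.32 = 2.22 V.
k_n = μ_nC_ox · (W/L) = 4.304 mA/V².
Assume saturation: I_D = ½ k_n V_ov² = 0.5 × 4.304 × 2.22² = 10.6 mA, giving V_DS = V_DD − I_D R_D = 15.2 − 10.6 × 0.206 = 13 V.
V_DS = 13 V ≥ V_ov = 2.22 V, confirming saturation.

I_D = 10.6 mA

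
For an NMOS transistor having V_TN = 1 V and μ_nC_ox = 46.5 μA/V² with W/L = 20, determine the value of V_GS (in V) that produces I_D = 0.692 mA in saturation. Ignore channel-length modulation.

V_GS = 2.22 V

k_n = μ_nC_ox · (W/L) = 0.93 mA/V².
In saturation I_D = ½ k_n (V_GS − V_TN)², so V_GS − V_TN = √(2 I_D / k_n) = √(2 × 0.692 / 0.93) = 1.22 V.
V_GS = 1 + 1.22 = 2.22 V.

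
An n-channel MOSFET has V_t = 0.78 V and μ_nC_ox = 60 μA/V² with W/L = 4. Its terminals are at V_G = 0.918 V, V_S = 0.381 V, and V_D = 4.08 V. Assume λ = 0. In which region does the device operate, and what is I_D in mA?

Cutoff; I_D = 0 mA

V_GS = V_G − V_S = 0.918 − 0.381 = 0.537 V; V_DS = V_D − V_S = 4.08 − 0.381 = 3.7 V.
V_GS = 0.537 V < V_t = 0.78 V, so the transistor is in cutoff.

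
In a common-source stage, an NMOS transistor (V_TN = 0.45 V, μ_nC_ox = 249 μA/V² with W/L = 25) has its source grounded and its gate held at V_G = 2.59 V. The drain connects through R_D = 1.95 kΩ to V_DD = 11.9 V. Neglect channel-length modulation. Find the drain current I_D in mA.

V_GS = V_G = 2.59 V, so V_ov = 2.59 − 0.45 = 2.14 V.
k_n = μ_nC_ox · (W/L) = 6.225 mA/V².
Assume saturation: I_D = ½ k_n V_ov² = 0.5 × 6.225 × 2.14² = 14.3 mA, giving V_DS = V_DD − I_D R_D = 11.9 − 14.3 × 1.95 = -15.9 V.
But -15.9 V < V_ov = 2.14 V, so the device is actually in triode.
In triode I_D = k_n[V_ov V_DS − ½ V_DS²] and I_D = (V_DD − V_DS)/R_D. Equating: 6.07 V_DS² − 26.98 V_DS + 11.9 = 0, giving V_DS = 0.497 V (the root below V_ov).
I_D = (11.9 − 0.497) / 1.95 = 5.85 mA.

I_D = 5.85 mA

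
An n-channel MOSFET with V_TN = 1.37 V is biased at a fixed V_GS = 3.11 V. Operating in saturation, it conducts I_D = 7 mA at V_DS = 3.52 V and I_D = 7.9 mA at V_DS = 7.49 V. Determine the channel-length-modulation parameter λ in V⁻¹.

With V_GS fixed, I_D ∝ (1 + λ V_DS) in saturation, so I_D2/I_D1 = (1 + λ V_DS2)/(1 + λ V_DS1).
7.9/7 = 1.129 = (1 + 7.49 λ)/(1 + 3.52 λ).
Solving: λ (I_D1 V_DS2 − I_D2 V_DS1) = I_D2 − I_D1, so λ = (7.9 − 7) / (7 × 7.49 − 7.9 × 3.52) = 0.9 / 24.6 = 0.0366 V⁻¹.

λ = 0.0366 V⁻¹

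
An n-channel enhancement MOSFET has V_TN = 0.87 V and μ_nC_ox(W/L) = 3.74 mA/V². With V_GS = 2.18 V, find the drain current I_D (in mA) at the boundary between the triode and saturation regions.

At the boundary V_DS = V_ov = V_GS − V_TN = 2.18 − 0.87 = 1.31 V.
I_D = ½ k_n V_ov² = 0.5 × 3.74 × 1.31² = 3.21 mA.

I_D = 3.21 mA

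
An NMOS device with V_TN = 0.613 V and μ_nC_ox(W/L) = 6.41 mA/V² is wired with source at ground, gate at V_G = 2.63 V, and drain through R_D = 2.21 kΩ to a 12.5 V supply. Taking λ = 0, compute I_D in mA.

I_D = 5.44 mA

V_GS = V_G = 2.63 V, so V_ov = 2.63 − 0.613 = 2.02 V.
Assume saturation: I_D = ½ k_n V_ov² = 0.5 × 6.41 × 2.02² = 13 mA, giving V_DS = V_DD − I_D R_D = 12.5 − 13 × 2.21 = -16.3 V.
But -16.3 V < V_ov = 2.02 V, so the device is actually in triode.
In triode I_D = k_n[V_ov V_DS − ½ V_DS²] and I_D = (V_DD − V_DS)/R_D. Equating: 7.08 V_DS² − 29.57 V_DS + 12.5 = 0, giving V_DS = 0.477 V (the root below V_ov).
I_D = (12.5 − 0.477) / 2.21 = 5.44 mA.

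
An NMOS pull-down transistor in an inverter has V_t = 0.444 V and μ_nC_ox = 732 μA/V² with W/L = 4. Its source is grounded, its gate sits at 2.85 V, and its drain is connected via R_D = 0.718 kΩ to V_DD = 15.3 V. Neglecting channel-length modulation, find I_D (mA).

I_D = 8.47 mA

V_GS = V_G = 2.85 V, so V_ov = 2.85 − 0.444 = 2.41 V.
k_n = μ_nC_ox · (W/L) = 2.928 mA/V².
Assume saturation: I_D = ½ k_n V_ov² = 0.5 × 2.928 × 2.41² = 8.47 mA, giving V_DS = V_DD − I_D R_D = 15.3 − 8.47 × 0.718 = 9.22 V.
V_DS = 9.22 V ≥ V_ov = 2.41 V, confirming saturation.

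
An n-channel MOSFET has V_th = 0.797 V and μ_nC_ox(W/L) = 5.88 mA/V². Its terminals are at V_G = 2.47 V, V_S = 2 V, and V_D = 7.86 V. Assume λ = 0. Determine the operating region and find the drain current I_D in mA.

Cutoff; I_D = 0 mA

V_GS = V_G − V_S = 2.47 − 2 = 0.47 V; V_DS = V_D − V_S = 7.86 − 2 = 5.86 V.
V_GS = 0.47 V < V_th = 0.797 V, so the transistor is in cutoff.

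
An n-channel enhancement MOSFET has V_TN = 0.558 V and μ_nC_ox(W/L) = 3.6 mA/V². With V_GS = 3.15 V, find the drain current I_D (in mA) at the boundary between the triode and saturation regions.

I_D = 12.1 mA

At the boundary V_DS = V_ov = V_GS − V_TN = 3.15 − 0.558 = 2.59 V.
I_D = ½ k_n V_ov² = 0.5 × 3.6 × 2.59² = 12.1 mA.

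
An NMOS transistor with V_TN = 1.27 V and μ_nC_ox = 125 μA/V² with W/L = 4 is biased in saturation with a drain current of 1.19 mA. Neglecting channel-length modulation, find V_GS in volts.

k_n = μ_nC_ox · (W/L) = 0.5 mA/V².
In saturation I_D = ½ k_n (V_GS − V_TN)², so V_GS − V_TN = √(2 I_D / k_n) = √(2 × 1.19 / 0.5) = 2.18 V.
V_GS = 1.27 + 2.18 = 3.45 V.

V_GS = 3.45 V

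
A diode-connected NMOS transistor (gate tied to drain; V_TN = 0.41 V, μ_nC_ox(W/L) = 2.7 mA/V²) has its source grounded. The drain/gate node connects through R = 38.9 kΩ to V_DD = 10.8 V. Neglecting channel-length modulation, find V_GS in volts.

With gate tied to drain, V_GS = V_DS ≥ V_GS − V_TN, so the device is in saturation.
KCL at the drain: ½ k_n (V_GS − V_TN)² = (V_DD − V_GS)/R.
Let x = V_GS − 0.41. Then 52.5 x² + x − 10.39 = 0, giving x = 0.435 V (positive root), so V_GS = 0.845 V.
I_D = (V_DD − V_GS)/R = (10.8 − 0.845) / 38.9 = 0.256 mA.

V_GS = 0.845 V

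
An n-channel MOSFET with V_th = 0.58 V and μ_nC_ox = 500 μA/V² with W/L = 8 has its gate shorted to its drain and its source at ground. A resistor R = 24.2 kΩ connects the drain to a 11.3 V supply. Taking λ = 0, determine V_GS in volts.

With gate tied to drain, V_GS = V_DS ≥ V_GS − V_th, so the device is in saturation.
k_n = μ_nC_ox · (W/L) = 4 mA/V².
KCL at the drain: ½ k_n (V_GS − V_th)² = (V_DD − V_GS)/R.
Let x = V_GS − 0.58. Then 48.4 x² + x − 10.72 = 0, giving x = 0.46 V (positive root), so V_GS = 1.04 V.
I_D = (V_DD − V_GS)/R = (11.3 − 1.04) / 24.2 = 0.424 mA.

V_GS = 1.04 V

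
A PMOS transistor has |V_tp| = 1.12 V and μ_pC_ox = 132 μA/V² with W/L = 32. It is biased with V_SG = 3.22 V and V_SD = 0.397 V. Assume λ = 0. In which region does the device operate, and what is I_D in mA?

Triode; I_D = 3.19 mA

k_p = μ_pC_ox · (W/L) = 4.224 mA/V².
V_ov = V_SG − |V_tp| = 3.22 − 1.12 = 2.1 V.
Since V_SD = 0.397 V < V_ov = 2.1 V, the device is in the triode region.
I_D = k_p [V_ov · V_SD − ½ V_SD²] = 4.224 × [2.1 × 0.397 − 0.5 × 0.397²] = 3.19 mA.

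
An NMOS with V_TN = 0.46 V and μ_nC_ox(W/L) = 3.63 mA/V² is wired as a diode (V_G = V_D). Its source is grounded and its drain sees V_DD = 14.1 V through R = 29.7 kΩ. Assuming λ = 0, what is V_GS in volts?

V_GS = 0.954 V

With gate tied to drain, V_GS = V_DS ≥ V_GS − V_TN, so the device is in saturation.
KCL at the drain: ½ k_n (V_GS − V_TN)² = (V_DD − V_GS)/R.
Let x = V_GS − 0.46. Then 53.9 x² + x − 13.64 = 0, giving x = 0.494 V (positive root), so V_GS = 0.954 V.
I_D = (V_DD − V_GS)/R = (14.1 − 0.954) / 29.7 = 0.443 mA.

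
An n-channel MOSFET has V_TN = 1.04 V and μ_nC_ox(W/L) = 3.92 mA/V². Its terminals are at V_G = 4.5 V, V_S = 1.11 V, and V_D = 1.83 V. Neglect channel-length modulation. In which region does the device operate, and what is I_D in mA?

V_GS = V_G − V_S = 4.5 − 1.11 = 3.39 V; V_DS = V_D − V_S = 1.83 − 1.11 = 0.72 V.
V_ov = V_GS − V_TN = 3.39 − 1.04 = 2.35 V.
Since V_DS = 0.72 V < V_ov = 2.35 V, the device is in the triode region.
I_D = k_n [V_ov · V_DS − ½ V_DS²] = 3.92 × [2.35 × 0.72 − 0.5 × 0.72²] = 5.62 mA.

Triode; I_D = 5.62 mA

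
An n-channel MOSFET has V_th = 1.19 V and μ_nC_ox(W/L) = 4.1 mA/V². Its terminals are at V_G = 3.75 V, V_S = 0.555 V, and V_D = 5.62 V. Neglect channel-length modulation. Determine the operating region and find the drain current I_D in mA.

V_GS = V_G − V_S = 3.75 − 0.555 = 3.19 V; V_DS = V_D − V_S = 5.62 − 0.555 = 5.07 V.
V_ov = V_GS − V_th = 3.19 − 1.19 = 2 V.
Since V_DS = 5.07 V ≥ V_ov = 2 V, the device is in saturation.
I_D = ½ k_n V_ov² = 0.5 × 4.1 × 2² = 8.24 mA.

Saturation; I_D = 8.24 mA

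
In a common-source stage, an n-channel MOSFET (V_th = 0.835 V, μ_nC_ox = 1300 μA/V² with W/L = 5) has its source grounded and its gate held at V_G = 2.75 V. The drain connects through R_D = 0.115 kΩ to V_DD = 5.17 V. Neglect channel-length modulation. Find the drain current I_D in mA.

V_GS = V_G = 2.75 V, so V_ov = 2.75 − 0.835 = 1.92 V.
k_n = μ_nC_ox · (W/L) = 6.5 mA/V².
Assume saturation: I_D = ½ k_n V_ov² = 0.5 × 6.5 × 1.92² = 11.9 mA, giving V_DS = V_DD − I_D R_D = 5.17 − 11.9 × 0.115 = 3.8 V.
V_DS = 3.8 V ≥ V_ov = 1.92 V, confirming saturation.

I_D = 11.9 mA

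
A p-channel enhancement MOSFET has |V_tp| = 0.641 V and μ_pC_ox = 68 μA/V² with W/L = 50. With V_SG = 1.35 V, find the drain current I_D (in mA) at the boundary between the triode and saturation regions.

At the boundary V_SD = V_ov = V_SG − |V_tp| = 1.35 − 0.641 = 0.709 V.
k_p = μ_pC_ox · (W/L) = 3.4 mA/V².
I_D = ½ k_p V_ov² = 0.5 × 3.4 × 0.709² = 0.855 mA.

I_D = 0.855 mA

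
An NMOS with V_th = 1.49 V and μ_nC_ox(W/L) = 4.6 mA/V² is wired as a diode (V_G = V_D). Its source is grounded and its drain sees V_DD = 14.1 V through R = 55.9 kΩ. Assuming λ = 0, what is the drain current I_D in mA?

I_D = 0.220 mA

With gate tied to drain, V_GS = V_DS ≥ V_GS − V_th, so the device is in saturation.
KCL at the drain: ½ k_n (V_GS − V_th)² = (V_DD − V_GS)/R.
Let x = V_GS − 1.49. Then 129 x² + x − 12.61 = 0, giving x = 0.309 V (positive root), so V_GS = 1.8 V.
I_D = (V_DD − V_GS)/R = (14.1 − 1.8) / 55.9 = 0.22 mA.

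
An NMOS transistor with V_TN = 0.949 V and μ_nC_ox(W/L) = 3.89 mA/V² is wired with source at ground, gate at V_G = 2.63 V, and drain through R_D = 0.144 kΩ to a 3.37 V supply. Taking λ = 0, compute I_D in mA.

V_GS = V_G = 2.63 V, so V_ov = 2.63 − 0.949 = 1.68 V.
Assume saturation: I_D = ½ k_n V_ov² = 0.5 × 3.89 × 1.68² = 5.5 mA, giving V_DS = V_DD − I_D R_D = 3.37 − 5.5 × 0.144 = 2.58 V.
V_DS = 2.58 V ≥ V_ov = 1.68 V, confirming saturation.

I_D = 5.50 mA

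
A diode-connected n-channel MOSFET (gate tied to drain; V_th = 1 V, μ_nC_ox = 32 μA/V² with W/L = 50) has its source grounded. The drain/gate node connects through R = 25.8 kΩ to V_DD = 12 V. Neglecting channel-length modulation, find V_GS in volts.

V_GS = 1.71 V

With gate tied to drain, V_GS = V_DS ≥ V_GS − V_th, so the device is in saturation.
k_n = μ_nC_ox · (W/L) = 1.6 mA/V².
KCL at the drain: ½ k_n (V_GS − V_th)² = (V_DD − V_GS)/R.
Let x = V_GS − 1. Then 20.6 x² + x − 11 = 0, giving x = 0.706 V (positive root), so V_GS = 1.71 V.
I_D = (V_DD − V_GS)/R = (12 − 1.71) / 25.8 = 0.399 mA.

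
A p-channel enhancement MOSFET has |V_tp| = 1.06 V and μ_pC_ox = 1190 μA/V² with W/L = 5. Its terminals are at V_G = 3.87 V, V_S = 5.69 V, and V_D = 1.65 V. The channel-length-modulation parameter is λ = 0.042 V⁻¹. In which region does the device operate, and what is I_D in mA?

V_SG = V_S − V_G = 5.69 − 3.87 = 1.82 V; V_SD = V_S − V_D = 5.69 − 1.65 = 4.04 V.
k_p = μ_pC_ox · (W/L) = 5.95 mA/V².
V_ov = V_SG − |V_tp| = 1.82 − 1.06 = 0.76 V.
Since V_SD = 4.04 V ≥ V_ov = 0.76 V, the device is in saturation.
I_D = ½ k_p V_ov² (1 + λ V_SD) = 0.5 × 5.95 × 0.76² × (1 + 0.042 × 4.04) = 2.01 mA.

Saturation; I_D = 2.01 mA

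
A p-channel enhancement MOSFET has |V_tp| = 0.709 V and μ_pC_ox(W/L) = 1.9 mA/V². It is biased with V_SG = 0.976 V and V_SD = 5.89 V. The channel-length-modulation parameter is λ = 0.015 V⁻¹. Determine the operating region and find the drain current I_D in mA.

Saturation; I_D = 0.0737 mA

V_ov = V_SG − |V_tp| = 0.976 − 0.709 = 0.267 V.
Since V_SD = 5.89 V ≥ V_ov = 0.267 V, the device is in saturation.
I_D = ½ k_p V_ov² (1 + λ V_SD) = 0.5 × 1.9 × 0.267² × (1 + 0.015 × 5.89) = 0.0737 mA.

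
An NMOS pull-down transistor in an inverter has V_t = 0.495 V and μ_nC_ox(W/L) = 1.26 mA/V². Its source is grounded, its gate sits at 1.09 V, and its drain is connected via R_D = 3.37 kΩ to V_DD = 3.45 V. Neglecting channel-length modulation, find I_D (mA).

V_GS = V_G = 1.09 V, so V_ov = 1.09 − 0.495 = 0.595 V.
Assume saturation: I_D = ½ k_n V_ov² = 0.5 × 1.26 × 0.595² = 0.223 mA, giving V_DS = V_DD − I_D R_D = 3.45 − 0.223 × 3.37 = 2.7 V.
V_DS = 2.7 V ≥ V_ov = 0.595 V, confirming saturation.

I_D = 0.223 mA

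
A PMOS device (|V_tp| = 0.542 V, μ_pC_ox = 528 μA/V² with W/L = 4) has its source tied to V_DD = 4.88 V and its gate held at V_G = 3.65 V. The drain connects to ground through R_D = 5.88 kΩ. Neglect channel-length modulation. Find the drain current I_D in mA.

I_D = 0.500 mA

V_SG = V_DD − V_G = 4.88 − 3.65 = 1.23 V, so V_ov = 1.23 − 0.542 = 0.688 V.
k_p = μ_pC_ox · (W/L) = 2.112 mA/V².
Assume saturation: I_D = ½ k_p V_ov² = 0.5 × 2.112 × 0.688² = 0.5 mA, giving V_SD = V_DD − I_D R_D = 4.88 − 0.5 × 5.88 = 1.94 V.
V_SD = 1.94 V ≥ V_ov = 0.688 V, confirming saturation.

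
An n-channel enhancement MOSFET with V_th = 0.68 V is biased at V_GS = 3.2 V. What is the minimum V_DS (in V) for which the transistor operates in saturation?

V_DS,sat = 2.52 V

The boundary between triode and saturation is V_DS = V_GS − V_th = V_ov.
V_ov = 3.2 − 0.68 = 2.52 V.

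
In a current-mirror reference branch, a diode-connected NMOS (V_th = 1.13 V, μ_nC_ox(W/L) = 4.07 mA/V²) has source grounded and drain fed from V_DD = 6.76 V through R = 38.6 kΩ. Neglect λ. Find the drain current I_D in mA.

With gate tied to drain, V_GS = V_DS ≥ V_GS − V_th, so the device is in saturation.
KCL at the drain: ½ k_n (V_GS − V_th)² = (V_DD − V_GS)/R.
Let x = V_GS − 1.13. Then 78.6 x² + x − 5.63 = 0, giving x = 0.261 V (positive root), so V_GS = 1.39 V.
I_D = (V_DD − V_GS)/R = (6.76 − 1.39) / 38.6 = 0.139 mA.

I_D = 0.139 mA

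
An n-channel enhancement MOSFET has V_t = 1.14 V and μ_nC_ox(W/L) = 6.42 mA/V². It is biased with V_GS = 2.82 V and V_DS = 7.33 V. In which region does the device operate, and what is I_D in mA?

Saturation; I_D = 9.06 mA

V_ov = V_GS − V_t = 2.82 − 1.14 = 1.68 V.
Since V_DS = 7.33 V ≥ V_ov = 1.68 V, the device is in saturation.
I_D = ½ k_n V_ov² = 0.5 × 6.42 × 1.68² = 9.06 mA.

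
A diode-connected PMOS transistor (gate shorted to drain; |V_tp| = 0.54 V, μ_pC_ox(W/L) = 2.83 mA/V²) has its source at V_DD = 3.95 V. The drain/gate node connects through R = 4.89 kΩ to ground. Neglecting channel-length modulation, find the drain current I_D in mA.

With gate tied to drain, V_SG = V_SD ≥ V_SG − |V_tp|, so the device is in saturation.
KCL at the drain: ½ k_p (V_SG − |V_tp|)² = (V_DD − V_SG)/R.
Let x = V_SG − 0.54. Then 6.92 x² + x − 3.41 = 0, giving x = 0.633 V (positive root), so V_SG = 1.17 V.
I_D = (V_DD − V_SG)/R = (3.95 − 1.17) / 4.89 = 0.568 mA.

I_D = 0.568 mA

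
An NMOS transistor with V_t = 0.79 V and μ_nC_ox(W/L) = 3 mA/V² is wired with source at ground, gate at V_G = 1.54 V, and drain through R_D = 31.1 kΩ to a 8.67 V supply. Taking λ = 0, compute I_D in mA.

I_D = 0.274 mA

V_GS = V_G = 1.54 V, so V_ov = 1.54 − 0.79 = 0.75 V.
Assume saturation: I_D = ½ k_n V_ov² = 0.5 × 3 × 0.75² = 0.844 mA, giving V_DS = V_DD − I_D R_D = 8.67 − 0.844 × 31.1 = -17.6 V.
But -17.6 V < V_ov = 0.75 V, so the device is actually in triode.
In triode I_D = k_n[V_ov V_DS − ½ V_DS²] and I_D = (V_DD − V_DS)/R_D. Equating: 46.7 V_DS² − 70.98 V_DS + 8.67 = 0, giving V_DS = 0.134 V (the root below V_ov).
I_D = (8.67 − 0.134) / 31.1 = 0.274 mA.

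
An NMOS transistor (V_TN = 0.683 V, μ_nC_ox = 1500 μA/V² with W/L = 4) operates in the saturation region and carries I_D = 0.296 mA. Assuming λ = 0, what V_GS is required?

V_GS = 0.997 V

k_n = μ_nC_ox · (W/L) = 6 mA/V².
In saturation I_D = ½ k_n (V_GS − V_TN)², so V_GS − V_TN = √(2 I_D / k_n) = √(2 × 0.296 / 6) = 0.314 V.
V_GS = 0.683 + 0.314 = 0.997 V.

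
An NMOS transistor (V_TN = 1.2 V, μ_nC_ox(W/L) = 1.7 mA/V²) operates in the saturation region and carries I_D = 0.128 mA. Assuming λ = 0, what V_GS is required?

V_GS = 1.59 V

In saturation I_D = ½ k_n (V_GS − V_TN)², so V_GS − V_TN = √(2 I_D / k_n) = √(2 × 0.128 / 1.7) = 0.388 V.
V_GS = 1.2 + 0.388 = 1.59 V.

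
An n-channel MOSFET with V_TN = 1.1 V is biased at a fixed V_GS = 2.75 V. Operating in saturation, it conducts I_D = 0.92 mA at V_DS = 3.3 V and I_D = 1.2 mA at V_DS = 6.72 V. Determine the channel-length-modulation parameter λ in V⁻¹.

With V_GS fixed, I_D ∝ (1 + λ V_DS) in saturation, so I_D2/I_D1 = (1 + λ V_DS2)/(1 + λ V_DS1).
1.2/0.92 = 1.304 = (1 + 6.72 λ)/(1 + 3.3 λ).
Solving: λ (I_D1 V_DS2 − I_D2 V_DS1) = I_D2 − I_D1, so λ = (1.2 − 0.92) / (0.92 × 6.72 − 1.2 × 3.3) = 0.28 / 2.22 = 0.126 V⁻¹.

λ = 0.126 V⁻¹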